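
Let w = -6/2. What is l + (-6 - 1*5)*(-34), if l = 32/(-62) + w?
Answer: 11485/31 ≈ 370.48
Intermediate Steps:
w = -3 (w = -6*½ = -3)
l = -109/31 (l = 32/(-62) - 3 = 32*(-1/62) - 3 = -16/31 - 3 = -109/31 ≈ -3.5161)
l + (-6 - 1*5)*(-34) = -109/31 + (-6 - 1*5)*(-34) = -109/31 + (-6 - 5)*(-34) = -109/31 - 11*(-34) = -109/31 + 374 = 11485/31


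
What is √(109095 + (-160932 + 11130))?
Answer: 3*I*√4523 ≈ 201.76*I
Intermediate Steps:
√(109095 + (-160932 + 11130)) = √(109095 - 149802) = √(-40707) = 3*I*√4523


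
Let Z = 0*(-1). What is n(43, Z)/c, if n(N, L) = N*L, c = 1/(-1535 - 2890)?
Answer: 0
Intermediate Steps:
Z = 0
c = -1/4425 (c = 1/(-4425) = -1/4425 ≈ -0.00022599)
n(N, L) = L*N
n(43, Z)/c = (0*43)/(-1/4425) = 0*(-4425) = 0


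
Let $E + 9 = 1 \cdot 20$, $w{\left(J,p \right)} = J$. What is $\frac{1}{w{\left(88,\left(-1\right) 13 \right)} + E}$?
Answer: $\frac{1}{99} \approx 0.010101$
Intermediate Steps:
$E = 11$ ($E = -9 + 1 \cdot 20 = -9 + 20 = 11$)
$\frac{1}{w{\left(88,\left(-1\right) 13 \right)} + E} = \frac{1}{88 + 11} = \frac{1}{99}$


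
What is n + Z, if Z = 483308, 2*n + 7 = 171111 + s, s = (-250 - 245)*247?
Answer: 1015455/2 ≈ 5.0773e+5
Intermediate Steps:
s = -122265 (s = -495*247 = -122265)
n = 48839/2 (n = -7/2 + (171111 - 122265)/2 = -7/2 + (½)*48846 = -7/2 + 24423 = 48839/2 ≈ 24420.)
n + Z = 48839/2 + 483308 = 1015455/2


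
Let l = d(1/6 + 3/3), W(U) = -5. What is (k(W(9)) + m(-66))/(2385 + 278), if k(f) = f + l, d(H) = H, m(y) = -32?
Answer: -215/15978 ≈ -0.013456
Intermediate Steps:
l = 7/6 (l = 1/6 + 3/3 = 1*(⅙) + 3*(⅓) = ⅙ + 1 = 7/6 ≈ 1.1667)
k(f) = 7/6 + f (k(f) = f + 7/6 = 7/6 + f)
(k(W(9)) + m(-66))/(2385 + 278) = ((7/6 - 5) - 32)/(2385 + 278) = (-23/6 - 32)/2663 = -215/6*1/2663 = -215/15978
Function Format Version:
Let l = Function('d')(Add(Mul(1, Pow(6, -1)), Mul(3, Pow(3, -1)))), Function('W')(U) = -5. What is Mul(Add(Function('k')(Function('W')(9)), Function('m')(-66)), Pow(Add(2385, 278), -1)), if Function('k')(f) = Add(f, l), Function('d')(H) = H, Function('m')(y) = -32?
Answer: Rational(-215, 15978) ≈ -0.013456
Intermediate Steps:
l = Rational(7, 6) (l = Add(Mul(1, Pow(6, -1)), Mul(3, Pow(3, -1))) = Add(Mul(1, Rational(1, 6)), Mul(3, Rational(1, 3))) = Add(Rational(1, 6), 1) = Rational(7, 6) ≈ 1.1667)
Function('k')(f) = Add(Rational(7, 6), f) (Function('k')(f) = Add(f, Rational(7, 6)) = Add(Rational(7, 6), f))
Mul(Add(Function('k')(Function('W')(9)), Function('m')(-66)), Pow(Add(2385, 278), -1)) = Mul(Add(Add(Rational(7, 6), -5), -32), Pow(Add(2385, 278), -1)) = Mul(Add(Rational(-23, 6), -32), Pow(2663, -1)) = Mul(Rational(-215, 6), Rational(1, 2663)) = Rational(-215, 15978)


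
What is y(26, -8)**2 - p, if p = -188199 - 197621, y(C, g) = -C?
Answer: 386496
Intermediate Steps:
p = -385820
y(26, -8)**2 - p = (-1*26)**2 - 1*(-385820) = (-26)**2 + 385820 = 676 + 385820 = 386496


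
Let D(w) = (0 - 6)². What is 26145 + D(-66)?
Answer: 26181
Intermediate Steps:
D(w) = 36 (D(w) = (-6)² = 36)
26145 + D(-66) = 26145 + 36 = 26181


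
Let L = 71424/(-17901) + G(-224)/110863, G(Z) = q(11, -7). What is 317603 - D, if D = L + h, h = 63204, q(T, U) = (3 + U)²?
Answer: 56097514651237/220506507 ≈ 2.5440e+5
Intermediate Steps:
G(Z) = 16 (G(Z) = (3 - 7)² = (-4)² = 16)
L = -879776944/220506507 (L = 71424/(-17901) + 16/110863 = 71424*(-1/17901) + 16*(1/110863) = -7936/1989 + 16/110863 = -879776944/220506507 ≈ -3.9898)
D = 13936013491484/220506507 (D = -879776944/220506507 + 63204 = 13936013491484/220506507 ≈ 63200.)
317603 - D = 317603 - 1*13936013491484/220506507 = 317603 - 13936013491484/220506507 = 56097514651237/220506507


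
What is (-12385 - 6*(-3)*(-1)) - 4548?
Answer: -16951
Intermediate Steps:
(-12385 - 6*(-3)*(-1)) - 4548 = (-12385 + 18*(-1)) - 4548 = (-12385 - 18) - 4548 = -12403 - 4548 = -16951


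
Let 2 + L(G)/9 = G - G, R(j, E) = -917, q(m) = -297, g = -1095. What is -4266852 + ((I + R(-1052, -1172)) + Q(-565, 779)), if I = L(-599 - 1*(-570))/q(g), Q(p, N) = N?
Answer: -140810668/33 ≈ -4.2670e+6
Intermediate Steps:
L(G) = -18 (L(G) = -18 + 9*(G - G) = -18 + 9*0 = -18 + 0 = -18)
I = 2/33 (I = -18/(-297) = -18*(-1/297) = 2/33 ≈ 0.060606)
-4266852 + ((I + R(-1052, -1172)) + Q(-565, 779)) = -4266852 + ((2/33 - 917) + 779) = -4266852 + (-30259/33 + 779) = -4266852 - 4552/33 = -140810668/33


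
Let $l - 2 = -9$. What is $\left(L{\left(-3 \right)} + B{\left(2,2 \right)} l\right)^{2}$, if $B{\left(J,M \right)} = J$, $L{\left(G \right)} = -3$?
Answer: $289$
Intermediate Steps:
$l = -7$ ($l = 2 - 9 = -7$)
$\left(L{\left(-3 \right)} + B{\left(2,2 \right)} l\right)^{2} = \left(-3 + 2 \left(-7\right)\right)^{2} = \left(-3 - 14\right)^{2} = \left(-17\right)^{2} = 289$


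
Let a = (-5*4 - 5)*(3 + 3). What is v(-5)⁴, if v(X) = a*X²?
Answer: 197753906250000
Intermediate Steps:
a = -150 (a = (-20 - 5)*6 = -25*6 = -150)
v(X) = -150*X²
v(-5)⁴ = (-150*(-5)²)⁴ = (-150*25)⁴ = (-3750)⁴ = 197753906250000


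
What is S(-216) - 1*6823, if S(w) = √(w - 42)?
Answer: -6823 + I*√258 ≈ -6823.0 + 16.062*I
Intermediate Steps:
S(w) = √(-42 + w)
S(-216) - 1*6823 = √(-42 - 216) - 1*6823 = √(-258) - 6823 = I*√258 - 6823 = -6823 + I*√258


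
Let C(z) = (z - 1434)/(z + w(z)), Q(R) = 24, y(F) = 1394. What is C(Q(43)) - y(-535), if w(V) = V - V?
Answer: -5811/4 ≈ -1452.8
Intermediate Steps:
w(V) = 0
C(z) = (-1434 + z)/z (C(z) = (z - 1434)/(z + 0) = (-1434 + z)/z)
C(Q(43)) - y(-535) = (-1434 + 24)/24 - 1*1394 = (1/24)*(-1410) - 1394 = -235/4 - 1394 = -5811/4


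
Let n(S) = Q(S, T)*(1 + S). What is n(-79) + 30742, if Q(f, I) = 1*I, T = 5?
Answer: 30352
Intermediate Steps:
Q(f, I) = I
n(S) = 5 + 5*S (n(S) = 5*(1 + S) = 5 + 5*S)
n(-79) + 30742 = (5 + 5*(-79)) + 30742 = (5 - 395) + 30742 = -390 + 30742 = 30352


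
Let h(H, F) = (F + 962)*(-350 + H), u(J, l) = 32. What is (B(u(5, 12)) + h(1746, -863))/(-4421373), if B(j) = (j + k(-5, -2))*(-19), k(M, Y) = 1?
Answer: -4169/133981 ≈ -0.031116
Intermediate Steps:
h(H, F) = (-350 + H)*(962 + F) (h(H, F) = (962 + F)*(-350 + H) = (-350 + H)*(962 + F))
B(j) = -19 - 19*j (B(j) = (j + 1)*(-19) = (1 + j)*(-19) = -19 - 19*j)
(B(u(5, 12)) + h(1746, -863))/(-4421373) = ((-19 - 19*32) + (-336700 - 350*(-863) + 962*1746 - 863*1746))/(-4421373) = ((-19 - 608) + (-336700 + 302050 + 1679652 - 1506798))*(-1/4421373) = (-627 + 138204)*(-1/4421373) = 137577*(-1/4421373) = -4169/133981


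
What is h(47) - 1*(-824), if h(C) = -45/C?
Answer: 38683/47 ≈ 823.04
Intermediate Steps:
h(47) - 1*(-824) = -45/47 - 1*(-824) = -45*1/47 + 824 = -45/47 + 824 = 38683/47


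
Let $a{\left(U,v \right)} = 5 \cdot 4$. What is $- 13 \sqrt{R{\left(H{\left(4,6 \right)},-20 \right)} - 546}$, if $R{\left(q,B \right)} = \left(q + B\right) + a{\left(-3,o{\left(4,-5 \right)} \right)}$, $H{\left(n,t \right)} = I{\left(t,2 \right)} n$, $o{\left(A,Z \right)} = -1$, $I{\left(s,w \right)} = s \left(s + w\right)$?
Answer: $- 13 i \sqrt{354} \approx - 244.59 i$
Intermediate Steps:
$a{\left(U,v \right)} = 20$
$H{\left(n,t \right)} = n t \left(2 + t\right)$ ($H{\left(n,t \right)} = t \left(t + 2\right) n = t \left(2 + t\right) n = n t \left(2 + t\right)$)
$R{\left(q,B \right)} = 20 + B + q$ ($R{\left(q,B \right)} = \left(q + B\right) + 20 = \left(B + q\right) + 20 = 20 + B + q$)
$- 13 \sqrt{R{\left(H{\left(4,6 \right)},-20 \right)} - 546} = - 13 \sqrt{\left(20 - 20 + 4 \cdot 6 \left(2 + 6\right)\right) - 546} = - 13 \sqrt{\left(20 - 20 + 4 \cdot 6 \cdot 8\right) - 546} = - 13 \sqrt{\left(20 - 20 + 192\right) - 546} = - 13 \sqrt{192 - 546} = - 13 \sqrt{-354} = - 13 i \sqrt{354}$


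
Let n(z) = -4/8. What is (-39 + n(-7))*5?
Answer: -395/2 ≈ -197.50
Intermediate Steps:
n(z) = -1/2 (n(z) = -4*1/8 = -1/2)
(-39 + n(-7))*5 = (-39 - 1/2)*5 = -79/2*5 = -395/2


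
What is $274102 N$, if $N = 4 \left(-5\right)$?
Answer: $-5482040$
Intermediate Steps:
$N = -20$
$274102 N = 274102 \left(-20\right) = -5482040$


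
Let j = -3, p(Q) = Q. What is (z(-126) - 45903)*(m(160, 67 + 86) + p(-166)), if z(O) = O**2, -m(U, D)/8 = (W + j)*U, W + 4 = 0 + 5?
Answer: -71884638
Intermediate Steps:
W = 1 (W = -4 + (0 + 5) = -4 + 5 = 1)
m(U, D) = 16*U (m(U, D) = -8*(1 - 3)*U = -(-16)*U = 16*U)
(z(-126) - 45903)*(m(160, 67 + 86) + p(-166)) = ((-126)**2 - 45903)*(16*160 - 166) = (15876 - 45903)*(2560 - 166) = -30027*2394 = -71884638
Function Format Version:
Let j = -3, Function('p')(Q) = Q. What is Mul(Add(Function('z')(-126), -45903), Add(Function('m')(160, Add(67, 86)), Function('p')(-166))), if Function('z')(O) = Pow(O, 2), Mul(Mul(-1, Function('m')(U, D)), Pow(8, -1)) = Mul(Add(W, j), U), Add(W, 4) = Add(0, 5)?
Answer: -71884638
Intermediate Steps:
W = 1 (W = Add(-4, Add(0, 5)) = Add(-4, 5) = 1)
Function('m')(U, D) = Mul(16, U) (Function('m')(U, D) = Mul(-8, Mul(Add(1, -3), U)) = Mul(-8, Mul(-2, U)) = Mul(16, U))
Mul(Add(Function('z')(-126), -45903), Add(Function('m')(160, Add(67, 86)), Function('p')(-166))) = Mul(Add(Pow(-126, 2), -45903), Add(Mul(16, 160), -166)) = Mul(Add(15876, -45903), Add(2560, -166)) = Mul(-30027, 2394) = -71884638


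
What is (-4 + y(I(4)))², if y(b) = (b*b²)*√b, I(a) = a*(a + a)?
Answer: 34359738384 - 1048576*√2 ≈ 3.4358e+10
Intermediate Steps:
I(a) = 2*a² (I(a) = a*(2*a) = 2*a²)
y(b) = b^(7/2) (y(b) = b³*√b = b^(7/2))
(-4 + y(I(4)))² = (-4 + (2*4²)^(7/2))² = (-4 + (2*16)^(7/2))² = (-4 + 32^(7/2))² = (-4 + 131072*√2)²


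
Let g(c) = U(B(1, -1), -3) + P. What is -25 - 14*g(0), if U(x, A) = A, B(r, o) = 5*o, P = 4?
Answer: -39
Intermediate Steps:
g(c) = 1 (g(c) = -3 + 4 = 1)
-25 - 14*g(0) = -25 - 14*1 = -25 - 14 = -39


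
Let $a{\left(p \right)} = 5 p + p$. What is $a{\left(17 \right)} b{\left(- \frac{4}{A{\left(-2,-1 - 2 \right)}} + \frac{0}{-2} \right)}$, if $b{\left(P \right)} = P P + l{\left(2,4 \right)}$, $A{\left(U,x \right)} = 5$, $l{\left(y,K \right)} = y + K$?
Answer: $\frac{16932}{25} \approx 677.28$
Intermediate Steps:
$l{\left(y,K \right)} = K + y$
$a{\left(p \right)} = 6 p$
$b{\left(P \right)} = 6 + P^{2}$ ($b{\left(P \right)} = P P + \left(4 + 2\right) = P^{2} + 6 = 6 + P^{2}$)
$a{\left(17 \right)} b{\left(- \frac{4}{A{\left(-2,-1 - 2 \right)}} + \frac{0}{-2} \right)} = 6 \cdot 17 \left(6 + \left(- \frac{4}{5} + \frac{0}{-2}\right)^{2}\right) = 102 \left(6 + \left(\left(-4\right) \frac{1}{5} + 0 \left(- \frac{1}{2}\right)\right)^{2}\right) = 102 \left(6 + \left(- \frac{4}{5} + 0\right)^{2}\right) = 102 \left(6 + \left(- \frac{4}{5}\right)^{2}\right) = 102 \left(6 + \frac{16}{25}\right) = 102 \cdot \frac{166}{25} = \frac{16932}{25}$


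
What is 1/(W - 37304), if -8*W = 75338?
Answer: -4/186885 ≈ -2.1404e-5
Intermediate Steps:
W = -37669/4 (W = -⅛*75338 = -37669/4 ≈ -9417.3)
1/(W - 37304) = 1/(-37669/4 - 37304) = 1/(-186885/4) = -4/186885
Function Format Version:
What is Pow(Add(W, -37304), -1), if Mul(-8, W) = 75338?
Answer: Rational(-4, 186885) ≈ -2.1404e-5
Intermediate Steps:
W = Rational(-37669, 4) (W = Mul(Rational(-1, 8), 75338) = Rational(-37669, 4) ≈ -9417.3)
Pow(Add(W, -37304), -1) = Pow(Add(Rational(-37669, 4), -37304), -1) = Pow(Rational(-186885, 4), -1) = Rational(-4, 186885)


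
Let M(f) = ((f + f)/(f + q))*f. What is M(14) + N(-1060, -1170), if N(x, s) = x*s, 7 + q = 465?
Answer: 73171849/59 ≈ 1.2402e+6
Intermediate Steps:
q = 458 (q = -7 + 465 = 458)
N(x, s) = s*x
M(f) = 2*f**2/(458 + f) (M(f) = ((f + f)/(f + 458))*f = ((2*f)/(458 + f))*f = (2*f/(458 + f))*f = 2*f**2/(458 + f))
M(14) + N(-1060, -1170) = 2*14**2/(458 + 14) - 1170*(-1060) = 2*196/472 + 1240200 = 2*196*(1/472) + 1240200 = 49/59 + 1240200 = 73171849/59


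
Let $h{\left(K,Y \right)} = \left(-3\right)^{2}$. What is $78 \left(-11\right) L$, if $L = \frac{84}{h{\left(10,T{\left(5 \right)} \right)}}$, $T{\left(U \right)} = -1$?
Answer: $-8008$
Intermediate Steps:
$h{\left(K,Y \right)} = 9$
$L = \frac{28}{3}$ ($L = \frac{84}{9} = 84 \cdot \frac{1}{9} = \frac{28}{3} \approx 9.3333$)
$78 \left(-11\right) L = 78 \left(-11\right) \frac{28}{3} = \left(-858\right) \frac{28}{3} = -8008$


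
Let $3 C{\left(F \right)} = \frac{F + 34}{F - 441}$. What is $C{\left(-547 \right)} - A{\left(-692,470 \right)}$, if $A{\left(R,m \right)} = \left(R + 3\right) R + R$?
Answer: $- \frac{24756983}{52} \approx -4.761 \cdot 10^{5}$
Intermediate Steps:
$A{\left(R,m \right)} = R + R \left(3 + R\right)$ ($A{\left(R,m \right)} = \left(3 + R\right) R + R = R \left(3 + R\right) + R = R + R \left(3 + R\right)$)
$C{\left(F \right)} = \frac{34 + F}{3 \left(-441 + F\right)}$ ($C{\left(F \right)} = \frac{\left(F + 34\right) \frac{1}{F - 441}}{3} = \frac{\left(34 + F\right) \frac{1}{-441 + F}}{3} = \frac{\frac{1}{-441 + F} \left(34 + F\right)}{3} = \frac{34 + F}{3 \left(-441 + F\right)}$)
$C{\left(-547 \right)} - A{\left(-692,470 \right)} = \frac{34 - 547}{3 \left(-441 - 547\right)} - - 692 \left(4 - 692\right) = \frac{1}{3} \frac{1}{-988} \left(-513\right) - \left(-692\right) \left(-688\right) = \frac{1}{3} \left(- \frac{1}{988}\right) \left(-513\right) - 476096 = \frac{9}{52} - 476096 = - \frac{24756983}{52}$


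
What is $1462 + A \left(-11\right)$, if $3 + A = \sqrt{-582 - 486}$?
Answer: $1495 - 22 i \sqrt{267} \approx 1495.0 - 359.48 i$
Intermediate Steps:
$A = -3 + 2 i \sqrt{267}$ ($A = -3 + \sqrt{-582 - 486} = -3 + \sqrt{-1068} = -3 + 2 i \sqrt{267} \approx -3.0 + 32.68 i$)
$1462 + A \left(-11\right) = 1462 + \left(-3 + 2 i \sqrt{267}\right) \left(-11\right) = 1462 + \left(33 - 22 i \sqrt{267}\right) = 1495 - 22 i \sqrt{267}$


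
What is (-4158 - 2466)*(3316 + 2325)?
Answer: -37365984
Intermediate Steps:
(-4158 - 2466)*(3316 + 2325) = -6624*5641 = -37365984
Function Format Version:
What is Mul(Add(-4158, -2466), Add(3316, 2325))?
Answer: -37365984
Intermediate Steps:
Mul(Add(-4158, -2466), Add(3316, 2325)) = Mul(-6624, 5641) = -37365984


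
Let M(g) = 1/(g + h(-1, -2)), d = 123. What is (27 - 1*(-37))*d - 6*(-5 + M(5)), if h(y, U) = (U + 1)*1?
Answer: 15801/2 ≈ 7900.5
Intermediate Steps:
h(y, U) = 1 + U (h(y, U) = (1 + U)*1 = 1 + U)
M(g) = 1/(-1 + g) (M(g) = 1/(g + (1 - 2)) = 1/(g - 1) = 1/(-1 + g))
(27 - 1*(-37))*d - 6*(-5 + M(5)) = (27 - 1*(-37))*123 - 6*(-5 + 1/(-1 + 5)) = (27 + 37)*123 - 6*(-5 + 1/4) = 64*123 - 6*(-5 + ¼) = 7872 - 6*(-19/4) = 7872 + 57/2 = 15801/2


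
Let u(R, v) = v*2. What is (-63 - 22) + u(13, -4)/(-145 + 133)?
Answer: -253/3 ≈ -84.333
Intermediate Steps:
u(R, v) = 2*v
(-63 - 22) + u(13, -4)/(-145 + 133) = (-63 - 22) + (2*(-4))/(-145 + 133) = -85 - 8/(-12) = -85 - 8*(-1/12) = -85 + ⅔ = -253/3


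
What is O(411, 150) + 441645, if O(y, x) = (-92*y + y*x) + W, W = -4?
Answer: 465479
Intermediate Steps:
O(y, x) = -4 - 92*y + x*y (O(y, x) = (-92*y + y*x) - 4 = (-92*y + x*y) - 4 = -4 - 92*y + x*y)
O(411, 150) + 441645 = (-4 - 92*411 + 150*411) + 441645 = (-4 - 37812 + 61650) + 441645 = 23834 + 441645 = 465479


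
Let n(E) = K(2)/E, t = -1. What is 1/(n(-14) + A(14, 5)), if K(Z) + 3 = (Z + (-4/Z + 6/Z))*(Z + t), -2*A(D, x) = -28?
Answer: 1/14 ≈ 0.071429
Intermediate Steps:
A(D, x) = 14 (A(D, x) = -½*(-28) = 14)
K(Z) = -3 + (-1 + Z)*(Z + 2/Z) (K(Z) = -3 + (Z + (-4/Z + 6/Z))*(Z - 1) = -3 + (Z + 2/Z)*(-1 + Z) = -3 + (-1 + Z)*(Z + 2/Z))
n(E) = 0 (n(E) = (-1 + 2² - 1*2 - 2/2)/E = (-1 + 4 - 2 - 2*½)/E = (-1 + 4 - 2 - 1)/E = 0/E = 0)
1/(n(-14) + A(14, 5)) = 1/(0 + 14) = 1/14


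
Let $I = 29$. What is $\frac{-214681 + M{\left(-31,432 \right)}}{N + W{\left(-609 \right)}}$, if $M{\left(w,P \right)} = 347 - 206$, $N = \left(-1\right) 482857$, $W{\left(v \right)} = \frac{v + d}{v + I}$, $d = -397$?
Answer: $\frac{62216600}{140028027} \approx 0.44432$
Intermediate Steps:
$W{\left(v \right)} = \frac{-397 + v}{29 + v}$ ($W{\left(v \right)} = \frac{v - 397}{v + 29} = \frac{-397 + v}{29 + v}$)
$N = -482857$
$M{\left(w,P \right)} = 141$ ($M{\left(w,P \right)} = 347 - 206 = 141$)
$\frac{-214681 + M{\left(-31,432 \right)}}{N + W{\left(-609 \right)}} = \frac{-214681 + 141}{-482857 + \frac{-397 - 609}{29 - 609}} = - \frac{214540}{-482857 + \frac{1}{-580} \left(-1006\right)} = - \frac{214540}{-482857 - - \frac{503}{290}} = - \frac{214540}{-482857 + \frac{503}{290}} = - \frac{214540}{- \frac{140028027}{290}} = \left(-214540\right) \left(- \frac{290}{140028027}\right) = \frac{62216600}{140028027}$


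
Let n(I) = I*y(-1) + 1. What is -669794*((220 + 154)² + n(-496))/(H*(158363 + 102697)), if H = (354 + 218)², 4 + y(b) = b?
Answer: -47674932229/42707327520 ≈ -1.1163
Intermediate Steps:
y(b) = -4 + b
H = 327184 (H = 572² = 327184)
n(I) = 1 - 5*I (n(I) = I*(-4 - 1) + 1 = I*(-5) + 1 = -5*I + 1 = 1 - 5*I)
-669794*((220 + 154)² + n(-496))/(H*(158363 + 102697)) = -669794*((220 + 154)² + (1 - 5*(-496)))/(327184*(158363 + 102697)) = -669794/(327184/(((374² + (1 + 2480))/261060))) = -669794/(327184/(((139876 + 2481)*(1/261060)))) = -669794/(327184/((142357*(1/261060)))) = -669794/(327184/(142357/261060)) = -669794/(327184*(261060/142357)) = -669794/85414655040/142357 = -669794*142357/85414655040 = -47674932229/42707327520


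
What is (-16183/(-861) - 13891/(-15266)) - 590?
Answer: -7495965511/13144026 ≈ -570.29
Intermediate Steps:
(-16183/(-861) - 13891/(-15266)) - 590 = (-16183*(-1/861) - 13891*(-1/15266)) - 590 = (16183/861 + 13891/15266) - 590 = 259009829/13144026 - 590 = -7495965511/13144026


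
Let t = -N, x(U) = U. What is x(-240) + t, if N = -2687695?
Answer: 2687455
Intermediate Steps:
t = 2687695 (t = -1*(-2687695) = 2687695)
x(-240) + t = -240 + 2687695 = 2687455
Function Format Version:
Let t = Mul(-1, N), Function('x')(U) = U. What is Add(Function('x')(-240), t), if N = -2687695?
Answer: 2687455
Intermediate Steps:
t = 2687695 (t = Mul(-1, -2687695) = 2687695)
Add(Function('x')(-240), t) = Add(-240, 2687695) = 2687455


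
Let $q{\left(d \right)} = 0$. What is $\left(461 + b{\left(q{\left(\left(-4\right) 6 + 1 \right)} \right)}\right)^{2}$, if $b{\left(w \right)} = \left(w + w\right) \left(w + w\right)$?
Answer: $212521$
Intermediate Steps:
$b{\left(w \right)} = 4 w^{2}$ ($b{\left(w \right)} = 2 w 2 w = 4 w^{2}$)
$\left(461 + b{\left(q{\left(\left(-4\right) 6 + 1 \right)} \right)}\right)^{2} = \left(461 + 4 \cdot 0^{2}\right)^{2} = \left(461 + 4 \cdot 0\right)^{2} = \left(461 + 0\right)^{2} = 461^{2} = 212521$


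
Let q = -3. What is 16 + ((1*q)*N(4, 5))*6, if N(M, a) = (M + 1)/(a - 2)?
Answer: -14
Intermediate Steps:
N(M, a) = (1 + M)/(-2 + a)
16 + ((1*q)*N(4, 5))*6 = 16 + ((1*(-3))*((1 + 4)/(-2 + 5)))*6 = 16 - 3*5/3*6 = 16 - 5*6 = 16 - 30 = -14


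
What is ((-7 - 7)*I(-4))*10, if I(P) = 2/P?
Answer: 70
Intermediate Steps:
((-7 - 7)*I(-4))*10 = ((-7 - 7)*(2/(-4)))*10 = -28*(-1)/4*10 = -14*(-½)*10 = 7*10 = 70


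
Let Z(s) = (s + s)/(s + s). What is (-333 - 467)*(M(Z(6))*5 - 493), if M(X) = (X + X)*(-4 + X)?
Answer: 418400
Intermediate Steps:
Z(s) = 1 (Z(s) = (2*s)/((2*s)) = (2*s)*(1/(2*s)) = 1)
M(X) = 2*X*(-4 + X) (M(X) = (2*X)*(-4 + X) = 2*X*(-4 + X))
(-333 - 467)*(M(Z(6))*5 - 493) = (-333 - 467)*((2*1*(-4 + 1))*5 - 493) = -800*((2*1*(-3))*5 - 493) = -800*(-6*5 - 493) = -800*(-30 - 493) = -800*(-523) = 418400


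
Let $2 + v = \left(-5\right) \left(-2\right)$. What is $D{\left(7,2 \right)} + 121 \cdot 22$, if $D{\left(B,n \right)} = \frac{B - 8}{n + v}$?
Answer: $\frac{26619}{10} \approx 2661.9$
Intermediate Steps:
$v = 8$ ($v = -2 - -10 = -2 + 10 = 8$)
$D{\left(B,n \right)} = \frac{-8 + B}{8 + n}$ ($D{\left(B,n \right)} = \frac{B - 8}{n + 8} = \frac{-8 + B}{8 + n}$)
$D{\left(7,2 \right)} + 121 \cdot 22 = \frac{-8 + 7}{8 + 2} + 121 \cdot 22 = \frac{1}{10} \left(-1\right) + 2662 = - \frac{1}{10} + 2662 = \frac{26619}{10}$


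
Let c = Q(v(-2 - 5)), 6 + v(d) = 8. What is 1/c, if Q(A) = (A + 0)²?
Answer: ¼ ≈ 0.25000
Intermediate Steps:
v(d) = 2 (v(d) = -6 + 8 = 2)
Q(A) = A²
c = 4 (c = 2² = 4)
1/c = 1/4 = ¼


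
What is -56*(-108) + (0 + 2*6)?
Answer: 6060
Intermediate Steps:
-56*(-108) + (0 + 2*6) = 6048 + (0 + 12) = 6048 + 12 = 6060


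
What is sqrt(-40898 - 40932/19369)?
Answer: I*sqrt(15344011280486)/19369 ≈ 202.24*I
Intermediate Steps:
sqrt(-40898 - 40932/19369) = sqrt(-792194294/19369) = I*sqrt(15344011280486)/19369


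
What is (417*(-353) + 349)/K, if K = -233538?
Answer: 73426/116769 ≈ 0.62881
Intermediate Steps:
(417*(-353) + 349)/K = (417*(-353) + 349)/(-233538) = (-147201 + 349)*(-1/233538) = -146852*(-1/233538) = 73426/116769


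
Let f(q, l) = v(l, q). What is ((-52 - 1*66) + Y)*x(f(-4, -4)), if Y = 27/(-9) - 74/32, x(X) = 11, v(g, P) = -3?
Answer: -21703/16 ≈ -1356.4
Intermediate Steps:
f(q, l) = -3
Y = -85/16 (Y = 27*(-⅑) - 74*1/32 = -3 - 37/16 = -85/16 ≈ -5.3125)
((-52 - 1*66) + Y)*x(f(-4, -4)) = ((-52 - 1*66) - 85/16)*11 = ((-52 - 66) - 85/16)*11 = (-118 - 85/16)*11 = -1973/16*11 = -21703/16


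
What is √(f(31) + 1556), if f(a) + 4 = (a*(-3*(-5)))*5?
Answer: √3877 ≈ 62.266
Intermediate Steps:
f(a) = -4 + 75*a (f(a) = -4 + (a*(-3*(-5)))*5 = -4 + (a*15)*5 = -4 + (15*a)*5 = -4 + 75*a)
√(f(31) + 1556) = √((-4 + 75*31) + 1556) = √((-4 + 2325) + 1556) = √(2321 + 1556) = √3877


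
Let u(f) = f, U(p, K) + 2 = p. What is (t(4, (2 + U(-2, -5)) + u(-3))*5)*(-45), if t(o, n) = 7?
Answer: -1575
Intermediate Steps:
U(p, K) = -2 + p
(t(4, (2 + U(-2, -5)) + u(-3))*5)*(-45) = (7*5)*(-45) = 35*(-45) = -1575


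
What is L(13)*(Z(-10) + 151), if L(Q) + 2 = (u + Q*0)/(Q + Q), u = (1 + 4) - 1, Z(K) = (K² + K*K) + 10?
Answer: -8664/13 ≈ -666.46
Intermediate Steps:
Z(K) = 10 + 2*K² (Z(K) = (K² + K²) + 10 = 2*K² + 10 = 10 + 2*K²)
u = 4 (u = 5 - 1 = 4)
L(Q) = -2 + 2/Q (L(Q) = -2 + (4 + Q*0)/(Q + Q) = -2 + (4 + 0)/((2*Q)) = -2 + 4*(1/(2*Q)) = -2 + 2/Q)
L(13)*(Z(-10) + 151) = (-2 + 2/13)*((10 + 2*(-10)²) + 151) = (-2 + 2*(1/13))*((10 + 2*100) + 151) = (-2 + 2/13)*((10 + 200) + 151) = -24*(210 + 151)/13 = -24/13*361 = -8664/13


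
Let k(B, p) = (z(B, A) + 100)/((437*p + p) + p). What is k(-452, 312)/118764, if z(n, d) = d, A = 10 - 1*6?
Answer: 1/156412188 ≈ 6.3934e-9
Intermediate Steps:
A = 4 (A = 10 - 6 = 4)
k(B, p) = 104/(439*p) (k(B, p) = (4 + 100)/((437*p + p) + p) = 104/(438*p + p) = 104/((439*p)) = 104*(1/(439*p)) = 104/(439*p))
k(-452, 312)/118764 = ((104/439)/312)/118764 = ((104/439)*(1/312))*(1/118764) = (1/1317)*(1/118764) = 1/156412188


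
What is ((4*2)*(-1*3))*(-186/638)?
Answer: 2232/319 ≈ 6.9969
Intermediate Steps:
((4*2)*(-1*3))*(-186/638) = (8*(-3))*(-186*1/638) = -24*(-93/319) = 2232/319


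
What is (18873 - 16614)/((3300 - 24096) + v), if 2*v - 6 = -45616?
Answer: -2259/43601 ≈ -0.051811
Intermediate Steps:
v = -22805 (v = 3 + (½)*(-45616) = 3 - 22808 = -22805)
(18873 - 16614)/((3300 - 24096) + v) = (18873 - 16614)/((3300 - 24096) - 22805) = 2259/(-20796 - 22805) = 2259/(-43601) = 2259*(-1/43601) = -2259/43601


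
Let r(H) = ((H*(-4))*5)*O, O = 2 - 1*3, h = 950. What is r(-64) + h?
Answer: -330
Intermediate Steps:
O = -1 (O = 2 - 3 = -1)
r(H) = 20*H (r(H) = ((H*(-4))*5)*(-1) = (-4*H*5)*(-1) = -20*H*(-1) = 20*H)
r(-64) + h = 20*(-64) + 950 = -1280 + 950 = -330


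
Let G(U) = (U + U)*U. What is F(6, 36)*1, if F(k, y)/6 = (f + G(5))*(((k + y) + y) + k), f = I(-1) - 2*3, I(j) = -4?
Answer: 20160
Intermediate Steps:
G(U) = 2*U² (G(U) = (2*U)*U = 2*U²)
f = -10 (f = -4 - 2*3 = -4 - 6 = -10)
F(k, y) = 480*k + 480*y (F(k, y) = 6*((-10 + 2*5²)*(((k + y) + y) + k)) = 6*((-10 + 2*25)*((k + 2*y) + k)) = 6*((-10 + 50)*(2*k + 2*y)) = 6*(40*(2*k + 2*y)) = 6*(80*k + 80*y) = 480*k + 480*y)
F(6, 36)*1 = (480*6 + 480*36)*1 = (2880 + 17280)*1 = 20160*1 = 20160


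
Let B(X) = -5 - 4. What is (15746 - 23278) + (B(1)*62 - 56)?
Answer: -8146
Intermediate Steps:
B(X) = -9
(15746 - 23278) + (B(1)*62 - 56) = (15746 - 23278) + (-9*62 - 56) = -7532 + (-558 - 56) = -7532 - 614 = -8146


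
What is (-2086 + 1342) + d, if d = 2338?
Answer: 1594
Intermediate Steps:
(-2086 + 1342) + d = (-2086 + 1342) + 2338 = -744 + 2338 = 1594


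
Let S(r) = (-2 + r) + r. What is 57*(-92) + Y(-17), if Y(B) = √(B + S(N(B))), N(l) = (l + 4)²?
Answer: -5244 + √319 ≈ -5226.1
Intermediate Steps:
N(l) = (4 + l)²
S(r) = -2 + 2*r
Y(B) = √(-2 + B + 2*(4 + B)²) (Y(B) = √(B + (-2 + 2*(4 + B)²)) = √(-2 + B + 2*(4 + B)²))
57*(-92) + Y(-17) = 57*(-92) + √(-2 - 17 + 2*(4 - 17)²) = -5244 + √(-2 - 17 + 2*(-13)²) = -5244 + √(-2 - 17 + 2*169) = -5244 + √(-2 - 17 + 338) = -5244 + √319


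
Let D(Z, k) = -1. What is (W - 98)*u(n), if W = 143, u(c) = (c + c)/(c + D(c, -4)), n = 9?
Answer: 405/4 ≈ 101.25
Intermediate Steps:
u(c) = 2*c/(-1 + c) (u(c) = (c + c)/(c - 1) = (2*c)/(-1 + c) = 2*c/(-1 + c))
(W - 98)*u(n) = (143 - 98)*(2*9/(-1 + 9)) = 45*(2*9/8) = 45*(2*9*(⅛)) = 45*(9/4) = 405/4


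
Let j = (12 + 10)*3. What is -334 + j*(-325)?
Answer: -21784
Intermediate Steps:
j = 66 (j = 22*3 = 66)
-334 + j*(-325) = -334 + 66*(-325) = -334 - 21450 = -21784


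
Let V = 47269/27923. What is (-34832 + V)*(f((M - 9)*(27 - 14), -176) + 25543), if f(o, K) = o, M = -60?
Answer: -23969878074882/27923 ≈ -8.5843e+8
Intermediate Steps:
V = 47269/27923 (V = 47269*(1/27923) = 47269/27923 ≈ 1.6928)
(-34832 + V)*(f((M - 9)*(27 - 14), -176) + 25543) = (-34832 + 47269/27923)*((-60 - 9)*(27 - 14) + 25543) = -972566667*(-69*13 + 25543)/27923 = -972566667*(-897 + 25543)/27923 = -972566667/27923*24646 = -23969878074882/27923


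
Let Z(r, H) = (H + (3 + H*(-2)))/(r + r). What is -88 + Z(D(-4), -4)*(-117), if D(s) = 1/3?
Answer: -2633/2 ≈ -1316.5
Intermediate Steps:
D(s) = ⅓ (D(s) = 1*(⅓) = ⅓)
Z(r, H) = (3 - H)/(2*r) (Z(r, H) = (H + (3 - 2*H))/((2*r)) = (3 - H)*(1/(2*r)) = (3 - H)/(2*r))
-88 + Z(D(-4), -4)*(-117) = -88 + ((3 - 1*(-4))/(2*(⅓)))*(-117) = -88 + ((½)*3*(3 + 4))*(-117) = -88 + ((½)*3*7)*(-117) = -88 + (21/2)*(-117) = -88 - 2457/2 = -2633/2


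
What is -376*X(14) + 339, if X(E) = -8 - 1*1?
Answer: 3723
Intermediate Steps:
X(E) = -9 (X(E) = -8 - 1 = -9)
-376*X(14) + 339 = -376*(-9) + 339 = 3384 + 339 = 3723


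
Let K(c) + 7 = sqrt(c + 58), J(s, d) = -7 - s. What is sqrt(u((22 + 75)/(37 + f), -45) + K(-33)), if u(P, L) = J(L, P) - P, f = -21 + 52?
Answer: sqrt(39967)/34 ≈ 5.8799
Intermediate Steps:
f = 31
K(c) = -7 + sqrt(58 + c) (K(c) = -7 + sqrt(c + 58) = -7 + sqrt(58 + c))
u(P, L) = -7 - L - P (u(P, L) = (-7 - L) - P = -7 - L - P)
sqrt(u((22 + 75)/(37 + f), -45) + K(-33)) = sqrt((-7 - 1*(-45) - (22 + 75)/(37 + 31)) + (-7 + sqrt(58 - 33))) = sqrt((-7 + 45 - 97/68) + (-7 + sqrt(25))) = sqrt((-7 + 45 - 97/68) + (-7 + 5)) = sqrt((-7 + 45 - 1*97/68) - 2) = sqrt((-7 + 45 - 97/68) - 2) = sqrt(2487/68 - 2) = sqrt(2351/68) = sqrt(39967)/34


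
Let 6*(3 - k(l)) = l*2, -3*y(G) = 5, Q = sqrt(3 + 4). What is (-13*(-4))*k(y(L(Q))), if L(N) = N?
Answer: 1664/9 ≈ 184.89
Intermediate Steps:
Q = sqrt(7) ≈ 2.6458
y(G) = -5/3 (y(G) = -1/3*5 = -5/3)
k(l) = 3 - l/3 (k(l) = 3 - l*2/6 = 3 - l/3)
(-13*(-4))*k(y(L(Q))) = (-13*(-4))*(3 - 1/3*(-5/3)) = 52*(3 + 5/9) = 52*(32/9) = 1664/9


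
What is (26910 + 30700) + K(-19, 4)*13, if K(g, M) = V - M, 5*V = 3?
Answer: 287829/5 ≈ 57566.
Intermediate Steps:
V = ⅗ (V = (⅕)*3 = ⅗ ≈ 0.60000)
K(g, M) = ⅗ - M
(26910 + 30700) + K(-19, 4)*13 = (26910 + 30700) + (⅗ - 1*4)*13 = 57610 + (⅗ - 4)*13 = 57610 - 17/5*13 = 57610 - 221/5 = 287829/5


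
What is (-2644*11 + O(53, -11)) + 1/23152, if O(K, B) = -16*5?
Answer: -675204927/23152 ≈ -29164.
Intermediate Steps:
O(K, B) = -80
(-2644*11 + O(53, -11)) + 1/23152 = (-2644*11 - 80) + 1/23152 = (-29084 - 80) + 1/23152 = -29164 + 1/23152 = -675204927/23152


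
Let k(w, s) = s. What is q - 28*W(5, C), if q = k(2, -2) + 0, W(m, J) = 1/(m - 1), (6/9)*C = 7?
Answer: -9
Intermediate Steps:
C = 21/2 (C = (3/2)*7 = 21/2 ≈ 10.500)
W(m, J) = 1/(-1 + m)
q = -2 (q = -2 + 0 = -2)
q - 28*W(5, C) = -2 - 28/(-1 + 5) = -2 - 28/4 = -2 - 28*1/4 = -2 - 7 = -9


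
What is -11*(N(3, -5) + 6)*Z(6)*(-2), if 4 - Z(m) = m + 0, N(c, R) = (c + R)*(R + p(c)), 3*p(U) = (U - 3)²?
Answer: -704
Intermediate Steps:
p(U) = (-3 + U)²/3 (p(U) = (U - 3)²/3 = (-3 + U)²/3)
N(c, R) = (R + c)*(R + (-3 + c)²/3) (N(c, R) = (c + R)*(R + (-3 + c)²/3) = (R + c)*(R + (-3 + c)²/3))
Z(m) = 4 - m (Z(m) = 4 - (m + 0) = 4 - m)
-11*(N(3, -5) + 6)*Z(6)*(-2) = -11*(((-5)² - 5*3 + (⅓)*(-5)*(-3 + 3)² + (⅓)*3*(-3 + 3)²) + 6)*(4 - 1*6)*(-2) = -11*((25 - 15 + (⅓)*(-5)*0² + (⅓)*3*0²) + 6)*(4 - 6)*(-2) = -11*((25 - 15 + (⅓)*(-5)*0 + (⅓)*3*0) + 6)*(-2)*(-2) = -11*((25 - 15 + 0 + 0) + 6)*(-2)*(-2) = -11*(10 + 6)*(-2)*(-2) = -176*(-2)*(-2) = -11*(-32)*(-2) = 352*(-2) = -704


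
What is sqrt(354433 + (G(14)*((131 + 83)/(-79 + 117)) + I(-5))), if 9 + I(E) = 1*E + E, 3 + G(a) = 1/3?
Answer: sqrt(1151442294)/57 ≈ 595.31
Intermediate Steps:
G(a) = -8/3 (G(a) = -3 + 1/3 = -8/3)
I(E) = -9 + 2*E (I(E) = -9 + (1*E + E) = -9 + (E + E) = -9 + 2*E)
sqrt(354433 + (G(14)*((131 + 83)/(-79 + 117)) + I(-5))) = sqrt(354433 + (-8*(131 + 83)/(3*(-79 + 117)) + (-9 + 2*(-5)))) = sqrt(354433 + (-1712/(3*38) + (-9 - 10))) = sqrt(354433 + (-1712/(3*38) - 19)) = sqrt(354433 + (-8/3*107/19 - 19)) = sqrt(354433 + (-856/57 - 19)) = sqrt(354433 - 1939/57) = sqrt(20200742/57) = sqrt(1151442294)/57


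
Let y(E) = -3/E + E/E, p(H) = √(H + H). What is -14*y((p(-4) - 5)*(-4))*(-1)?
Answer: 273/22 - 7*I*√2/11 ≈ 12.409 - 0.89995*I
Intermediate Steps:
p(H) = √2*√H (p(H) = √(2*H) = √2*√H)
y(E) = 1 - 3/E (y(E) = -3/E + 1 = 1 - 3/E)
-14*y((p(-4) - 5)*(-4))*(-1) = -14*(-3 + (√2*√(-4) - 5)*(-4))/((√2*√(-4) - 5)*(-4))*(-1) = -14*(-3 + (√2*(2*I) - 5)*(-4))/((√2*(2*I) - 5)*(-4))*(-1) = -14*(-3 + (2*I*√2 - 5)*(-4))/((2*I*√2 - 5)*(-4))*(-1) = -14*(-3 + (-5 + 2*I*√2)*(-4))/((-5 + 2*I*√2)*(-4))*(-1) = -14*(-3 + (20 - 8*I*√2))/(20 - 8*I*√2)*(-1) = -14*(17 - 8*I*√2)/(20 - 8*I*√2)*(-1) = 14*(17 - 8*I*√2)/(20 - 8*I*√2)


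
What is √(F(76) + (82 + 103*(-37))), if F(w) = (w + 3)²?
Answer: 4*√157 ≈ 50.120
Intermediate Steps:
F(w) = (3 + w)²
√(F(76) + (82 + 103*(-37))) = √((3 + 76)² + (82 + 103*(-37))) = √(79² + (82 - 3811)) = √(6241 - 3729) = √2512 = 4*√157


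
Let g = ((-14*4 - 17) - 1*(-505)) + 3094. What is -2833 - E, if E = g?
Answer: -6359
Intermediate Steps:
g = 3526 (g = ((-56 - 17) + 505) + 3094 = (-73 + 505) + 3094 = 432 + 3094 = 3526)
E = 3526
-2833 - E = -2833 - 1*3526 = -2833 - 3526 = -6359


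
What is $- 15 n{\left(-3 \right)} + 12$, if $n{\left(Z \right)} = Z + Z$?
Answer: $102$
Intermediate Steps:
$n{\left(Z \right)} = 2 Z$
$- 15 n{\left(-3 \right)} + 12 = - 15 \cdot 2 \left(-3\right) + 12 = \left(-15\right) \left(-6\right) + 12 = 90 + 12 = 102$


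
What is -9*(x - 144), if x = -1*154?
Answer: 2682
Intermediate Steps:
x = -154
-9*(x - 144) = -9*(-154 - 144) = -9*(-298) = 2682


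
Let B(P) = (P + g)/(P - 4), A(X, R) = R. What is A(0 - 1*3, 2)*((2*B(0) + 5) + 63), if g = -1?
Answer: 137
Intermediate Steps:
B(P) = (-1 + P)/(-4 + P) (B(P) = (P - 1)/(P - 4) = (-1 + P)/(-4 + P))
A(0 - 1*3, 2)*((2*B(0) + 5) + 63) = 2*((2*((-1 + 0)/(-4 + 0)) + 5) + 63) = 2*((2*(-1/(-4)) + 5) + 63) = 2*((2*(-¼*(-1)) + 5) + 63) = 2*((2*(¼) + 5) + 63) = 2*((½ + 5) + 63) = 2*(11/2 + 63) = 2*(137/2) = 137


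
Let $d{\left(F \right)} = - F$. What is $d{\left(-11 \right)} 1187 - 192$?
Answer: $12865$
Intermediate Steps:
$d{\left(-11 \right)} 1187 - 192 = \left(-1\right) \left(-11\right) 1187 - 192 = 11 \cdot 1187 + \left(-570 + 378\right) = 13057 - 192 = 12865$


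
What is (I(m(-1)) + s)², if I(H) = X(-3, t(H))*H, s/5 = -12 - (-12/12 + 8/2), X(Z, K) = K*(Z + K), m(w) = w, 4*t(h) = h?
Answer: 1471369/256 ≈ 5747.5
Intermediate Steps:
t(h) = h/4
X(Z, K) = K*(K + Z)
s = -75 (s = 5*(-12 - (-12/12 + 8/2)) = 5*(-12 - (-12*1/12 + 8*(½))) = 5*(-12 - (-1 + 4)) = 5*(-12 - 1*3) = 5*(-12 - 3) = 5*(-15) = -75)
I(H) = H²*(-3 + H/4)/4 (I(H) = ((H/4)*(H/4 - 3))*H = ((H/4)*(-3 + H/4))*H = (H*(-3 + H/4)/4)*H = H²*(-3 + H/4)/4)
(I(m(-1)) + s)² = ((1/16)*(-1)²*(-12 - 1) - 75)² = ((1/16)*1*(-13) - 75)² = (-13/16 - 75)² = (-1213/16)² = 1471369/256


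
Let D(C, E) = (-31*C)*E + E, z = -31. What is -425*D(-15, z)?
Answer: 6139550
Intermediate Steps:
D(C, E) = E - 31*C*E (D(C, E) = -31*C*E + E = E - 31*C*E)
-425*D(-15, z) = -(-13175)*(1 - 31*(-15)) = -(-13175)*(1 + 465) = -(-13175)*466 = -425*(-14446) = 6139550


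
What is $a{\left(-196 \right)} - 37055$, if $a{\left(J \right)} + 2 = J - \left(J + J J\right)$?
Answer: $-75473$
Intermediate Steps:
$a{\left(J \right)} = -2 - J^{2}$ ($a{\left(J \right)} = -2 + \left(J - \left(J + J J\right)\right) = -2 + \left(J - \left(J + J^{2}\right)\right) = -2 - J^{2}$)
$a{\left(-196 \right)} - 37055 = \left(-2 - \left(-196\right)^{2}\right) - 37055 = \left(-2 - 38416\right) - 37055 = -38418 - 37055 = -75473$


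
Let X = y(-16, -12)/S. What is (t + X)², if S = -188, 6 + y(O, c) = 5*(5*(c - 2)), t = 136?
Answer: 42003361/2209 ≈ 19015.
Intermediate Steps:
y(O, c) = -56 + 25*c (y(O, c) = -6 + 5*(5*(c - 2)) = -6 + 5*(5*(-2 + c)) = -6 + 5*(-10 + 5*c) = -6 + (-50 + 25*c) = -56 + 25*c)
X = 89/47 (X = (-56 + 25*(-12))/(-188) = (-56 - 300)*(-1/188) = -356*(-1/188) = 89/47 ≈ 1.8936)
(t + X)² = (136 + 89/47)² = (6481/47)² = 42003361/2209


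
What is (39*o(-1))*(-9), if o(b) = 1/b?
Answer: 351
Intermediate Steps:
(39*o(-1))*(-9) = (39/(-1))*(-9) = (39*(-1))*(-9) = -39*(-9) = 351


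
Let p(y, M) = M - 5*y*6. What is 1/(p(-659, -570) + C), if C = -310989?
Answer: -1/291789 ≈ -3.4271e-6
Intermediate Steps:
p(y, M) = M - 30*y
1/(p(-659, -570) + C) = 1/((-570 - 30*(-659)) - 310989) = 1/((-570 + 19770) - 310989) = 1/(19200 - 310989) = 1/(-291789) = -1/291789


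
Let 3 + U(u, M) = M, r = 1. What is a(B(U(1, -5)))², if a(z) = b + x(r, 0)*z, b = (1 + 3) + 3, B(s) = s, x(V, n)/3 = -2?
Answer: 3025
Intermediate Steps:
U(u, M) = -3 + M
x(V, n) = -6 (x(V, n) = 3*(-2) = -6)
b = 7 (b = 4 + 3 = 7)
a(z) = 7 - 6*z
a(B(U(1, -5)))² = (7 - 6*(-3 - 5))² = (7 - 6*(-8))² = (7 + 48)² = 55² = 3025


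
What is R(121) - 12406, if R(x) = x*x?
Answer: 2235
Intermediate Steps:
R(x) = x²
R(121) - 12406 = 121² - 12406 = 14641 - 12406 = 2235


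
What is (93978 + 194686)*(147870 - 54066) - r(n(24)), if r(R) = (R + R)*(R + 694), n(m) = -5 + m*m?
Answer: 27076393226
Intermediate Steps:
n(m) = -5 + m²
r(R) = 2*R*(694 + R) (r(R) = (2*R)*(694 + R) = 2*R*(694 + R))
(93978 + 194686)*(147870 - 54066) - r(n(24)) = (93978 + 194686)*(147870 - 54066) - 2*(-5 + 24²)*(694 + (-5 + 24²)) = 288664*93804 - 2*(-5 + 576)*(694 + (-5 + 576)) = 27077837856 - 2*571*(694 + 571) = 27077837856 - 2*571*1265 = 27077837856 - 1*1444630 = 27077837856 - 1444630 = 27076393226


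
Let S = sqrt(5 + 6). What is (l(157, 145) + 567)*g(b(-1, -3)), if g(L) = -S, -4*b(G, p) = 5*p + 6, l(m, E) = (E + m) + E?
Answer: -1014*sqrt(11) ≈ -3363.1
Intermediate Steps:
l(m, E) = m + 2*E
S = sqrt(11) ≈ 3.3166
b(G, p) = -3/2 - 5*p/4 (b(G, p) = -(5*p + 6)/4 = -(6 + 5*p)/4 = -3/2 - 5*p/4)
g(L) = -sqrt(11)
(l(157, 145) + 567)*g(b(-1, -3)) = ((157 + 2*145) + 567)*(-sqrt(11)) = ((157 + 290) + 567)*(-sqrt(11)) = (447 + 567)*(-sqrt(11)) = 1014*(-sqrt(11)) = -1014*sqrt(11)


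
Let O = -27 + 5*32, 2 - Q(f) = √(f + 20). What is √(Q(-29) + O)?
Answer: √(135 - 3*I) ≈ 11.62 - 0.1291*I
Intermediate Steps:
Q(f) = 2 - √(20 + f) (Q(f) = 2 - √(f + 20) = 2 - √(20 + f))
O = 133 (O = -27 + 160 = 133)
√(Q(-29) + O) = √((2 - √(20 - 29)) + 133) = √((2 - √(-9)) + 133) = √((2 - 3*I) + 133) = √(135 - 3*I)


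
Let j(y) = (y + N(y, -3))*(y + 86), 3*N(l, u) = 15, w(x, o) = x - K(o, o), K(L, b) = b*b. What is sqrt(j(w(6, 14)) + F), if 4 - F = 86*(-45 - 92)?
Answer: sqrt(31026) ≈ 176.14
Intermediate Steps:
K(L, b) = b**2
w(x, o) = x - o**2
N(l, u) = 5 (N(l, u) = (1/3)*15 = 5)
j(y) = (5 + y)*(86 + y) (j(y) = (y + 5)*(y + 86) = (5 + y)*(86 + y))
F = 11786 (F = 4 - 86*(-45 - 92) = 4 - 86*(-137) = 4 - 1*(-11782) = 4 + 11782 = 11786)
sqrt(j(w(6, 14)) + F) = sqrt((430 + (6 - 1*14**2)**2 + 91*(6 - 1*14**2)) + 11786) = sqrt((430 + (6 - 1*196)**2 + 91*(6 - 1*196)) + 11786) = sqrt((430 + (6 - 196)**2 + 91*(6 - 196)) + 11786) = sqrt((430 + (-190)**2 + 91*(-190)) + 11786) = sqrt((430 + 36100 - 17290) + 11786) = sqrt(19240 + 11786) = sqrt(31026)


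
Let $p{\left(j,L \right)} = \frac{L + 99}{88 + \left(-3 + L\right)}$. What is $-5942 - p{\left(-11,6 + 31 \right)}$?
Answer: $- \frac{362530}{61} \approx -5943.1$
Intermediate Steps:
$p{\left(j,L \right)} = \frac{99 + L}{85 + L}$
$-5942 - p{\left(-11,6 + 31 \right)} = -5942 - \frac{99 + \left(6 + 31\right)}{85 + \left(6 + 31\right)} = -5942 - \frac{99 + 37}{85 + 37} = -5942 - \frac{1}{122} \cdot 136 = -5942 - \frac{68}{61} = - \frac{362530}{61}$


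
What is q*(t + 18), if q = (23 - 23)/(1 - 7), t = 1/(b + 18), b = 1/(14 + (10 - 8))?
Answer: 0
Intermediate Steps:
b = 1/16 (b = 1/(14 + 2) = 1/16 ≈ 0.062500)
t = 16/289 (t = 1/(1/16 + 18) = 1/(289/16) = 16/289 ≈ 0.055363)
q = 0 (q = 0/(-6) = 0*(-1/6) = 0)
q*(t + 18) = 0*(16/289 + 18) = 0*(5218/289) = 0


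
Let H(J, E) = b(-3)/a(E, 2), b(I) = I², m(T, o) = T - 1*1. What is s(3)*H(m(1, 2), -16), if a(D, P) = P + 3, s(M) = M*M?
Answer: 81/5 ≈ 16.200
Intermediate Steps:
s(M) = M²
m(T, o) = -1 + T (m(T, o) = T - 1 = -1 + T)
a(D, P) = 3 + P
H(J, E) = 9/5 (H(J, E) = (-3)²/(3 + 2) = 9/5)
s(3)*H(m(1, 2), -16) = 3²*(9/5) = 9*(9/5) = 81/5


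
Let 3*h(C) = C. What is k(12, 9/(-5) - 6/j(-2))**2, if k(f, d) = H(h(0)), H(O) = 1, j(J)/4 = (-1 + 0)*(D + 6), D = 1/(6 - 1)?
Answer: 1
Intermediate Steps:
D = 1/5 ≈ 0.20000
j(J) = -124/5 (j(J) = 4*((-1 + 0)*(1/5 + 6)) = 4*(-1*31/5) = 4*(-31/5) = -124/5)
h(C) = C/3
k(f, d) = 1
k(12, 9/(-5) - 6/j(-2))**2 = 1**2 = 1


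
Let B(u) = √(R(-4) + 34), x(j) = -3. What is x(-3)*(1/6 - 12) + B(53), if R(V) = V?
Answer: 71/2 + √30 ≈ 40.977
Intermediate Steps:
B(u) = √30 (B(u) = √(-4 + 34) = √30)
x(-3)*(1/6 - 12) + B(53) = -3*(1/6 - 12) + √30 = -3*(⅙ - 12) + √30 = -3*(-71/6) + √30 = 71/2 + √30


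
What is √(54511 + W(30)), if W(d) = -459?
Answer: 2*√13513 ≈ 232.49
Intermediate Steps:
√(54511 + W(30)) = √(54511 - 459) = √54052 = 2*√13513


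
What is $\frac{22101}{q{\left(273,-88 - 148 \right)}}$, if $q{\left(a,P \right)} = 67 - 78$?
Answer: $- \frac{22101}{11} \approx -2009.2$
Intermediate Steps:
$q{\left(a,P \right)} = -11$
$\frac{22101}{q{\left(273,-88 - 148 \right)}} = \frac{22101}{-11} = 22101 \left(- \frac{1}{11}\right) = - \frac{22101}{11}$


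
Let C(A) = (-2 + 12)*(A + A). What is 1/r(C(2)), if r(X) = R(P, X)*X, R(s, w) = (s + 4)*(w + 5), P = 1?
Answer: 1/9000 ≈ 0.00011111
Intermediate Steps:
C(A) = 20*A (C(A) = 10*(2*A) = 20*A)
R(s, w) = (4 + s)*(5 + w)
r(X) = X*(25 + 5*X) (r(X) = (20 + 4*X + 5*1 + 1*X)*X = (20 + 4*X + 5 + X)*X = (25 + 5*X)*X = X*(25 + 5*X))
1/r(C(2)) = 1/(5*(20*2)*(5 + 20*2)) = 1/(5*40*(5 + 40)) = 1/(5*40*45) = 1/9000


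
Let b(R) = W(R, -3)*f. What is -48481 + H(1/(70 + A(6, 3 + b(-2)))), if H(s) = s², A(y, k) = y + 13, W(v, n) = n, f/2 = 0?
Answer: -384018000/7921 ≈ -48481.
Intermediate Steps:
f = 0 (f = 2*0 = 0)
b(R) = 0 (b(R) = -3*0 = 0)
A(y, k) = 13 + y
-48481 + H(1/(70 + A(6, 3 + b(-2)))) = -48481 + (1/(70 + (13 + 6)))² = -48481 + (1/(70 + 19))² = -48481 + (1/89)² = -48481 + 1/7921 = -384018000/7921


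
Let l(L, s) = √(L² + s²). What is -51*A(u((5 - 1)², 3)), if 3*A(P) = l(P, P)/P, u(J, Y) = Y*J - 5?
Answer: -17*√2 ≈ -24.042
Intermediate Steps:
u(J, Y) = -5 + J*Y (u(J, Y) = J*Y - 5 = -5 + J*Y)
A(P) = √2*√(P²)/(3*P) (A(P) = (√(P² + P²)/P)/3 = (√(2*P²)/P)/3 = ((√2*√(P²))/P)/3 = (√2*√(P²)/P)/3 = √2*√(P²)/(3*P))
-51*A(u((5 - 1)², 3)) = -17*√2*√((-5 + (5 - 1)²*3)²)/(-5 + (5 - 1)²*3) = -17*√2*√((-5 + 4²*3)²)/(-5 + 4²*3) = -17*√2*√((-5 + 16*3)²)/(-5 + 16*3) = -17*√2*√((-5 + 48)²)/(-5 + 48) = -17*√2*√(43²)/43 = -17*√2*√1849/43 = -17*√2*43/43 = -17*√2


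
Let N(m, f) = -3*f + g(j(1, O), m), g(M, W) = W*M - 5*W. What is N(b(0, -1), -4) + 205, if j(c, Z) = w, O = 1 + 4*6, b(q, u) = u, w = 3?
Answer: 219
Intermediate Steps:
O = 25 (O = 1 + 24 = 25)
j(c, Z) = 3
g(M, W) = -5*W + M*W (g(M, W) = M*W - 5*W = -5*W + M*W)
N(m, f) = -3*f - 2*m (N(m, f) = -3*f + m*(-5 + 3) = -3*f + m*(-2) = -3*f - 2*m)
N(b(0, -1), -4) + 205 = (-3*(-4) - 2*(-1)) + 205 = (12 + 2) + 205 = 14 + 205 = 219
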